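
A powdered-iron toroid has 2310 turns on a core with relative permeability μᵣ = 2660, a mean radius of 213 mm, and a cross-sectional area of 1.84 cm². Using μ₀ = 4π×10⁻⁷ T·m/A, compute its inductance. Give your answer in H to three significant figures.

For a thin toroid, L = μ₀μᵣN²A/(2πR).
L = (4π×10⁻⁷)(2660)(2310)²(1.840×10^-4) / (2π×0.213 m) = 2.452 H.

L ≈ 2.45 H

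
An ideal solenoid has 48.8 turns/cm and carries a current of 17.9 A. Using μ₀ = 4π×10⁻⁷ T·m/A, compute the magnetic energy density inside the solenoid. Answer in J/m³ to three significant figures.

B = μ₀nI = (4π×10⁻⁷)(4.880×10^3)(17.9) = 0.1098 T.
u = B²/(2μ₀) = (0.1098)²/(2×4π×10⁻⁷) = 4.794×10^3 J/m³.

u ≈ 4790 J/m³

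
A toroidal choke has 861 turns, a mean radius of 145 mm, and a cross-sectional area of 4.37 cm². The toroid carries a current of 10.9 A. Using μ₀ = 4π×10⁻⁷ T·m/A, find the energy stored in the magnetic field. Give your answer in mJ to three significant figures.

L = μ₀N²A/(2πR) = (4π×10⁻⁷)(861)²(4.370×10^-4)/(2π×0.145) = 4.468×10^-4 H.
U = ½LI² = ½(4.468×10^-4)(10.9)² = 2.654×10^-2 J.

U ≈ 26.5 mJ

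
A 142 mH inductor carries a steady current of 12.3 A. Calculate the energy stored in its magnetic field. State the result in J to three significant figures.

Stored magnetic energy: U = ½LI².
U = ½(0.142 H)(12.3 A)² = 10.74 J.

U ≈ 10.7 J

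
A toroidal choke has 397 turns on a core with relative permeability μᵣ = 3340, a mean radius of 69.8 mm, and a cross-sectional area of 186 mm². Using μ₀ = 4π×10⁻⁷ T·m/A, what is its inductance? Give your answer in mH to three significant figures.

For a thin toroid, L = μ₀μᵣN²A/(2πR).
L = (4π×10⁻⁷)(3340)(397)²(1.860×10^-4) / (2π×6.980×10^-2 m) = 0.2806 H.

L ≈ 281 mH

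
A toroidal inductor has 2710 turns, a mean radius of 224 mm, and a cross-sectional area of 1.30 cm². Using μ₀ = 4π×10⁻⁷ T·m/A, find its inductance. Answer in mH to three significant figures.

L ≈ 0.852 mH

For a thin toroid, L = μ₀N²A/(2πR).
L = (4π×10⁻⁷)(2710)²(1.300×10^-4) / (2π×0.224 m) = 8.524×10^-4 H.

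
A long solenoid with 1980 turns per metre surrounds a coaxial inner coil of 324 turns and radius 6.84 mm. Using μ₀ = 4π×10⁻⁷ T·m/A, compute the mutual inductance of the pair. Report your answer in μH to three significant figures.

M ≈ 118 μH

The outer solenoid produces a uniform field B₁ = μ₀n₁I₁ across the inner coil,
so the flux linkage is N₂Φ = N₂B₁A₂ = μ₀n₁N₂A₂·I₁, giving M = μ₀n₁N₂A₂.
A₂ = πr² = π(6.840×10^-3 m)² = 1.470×10^-4 m².
M = (4π×10⁻⁷)(1980)(324)(1.470×10^-4) = 1.1849×10^-4 H.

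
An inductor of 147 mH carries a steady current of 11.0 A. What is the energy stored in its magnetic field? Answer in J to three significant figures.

U ≈ 8.89 J

Stored magnetic energy: U = ½LI².
U = ½(0.147 H)(11.0 A)² = 8.893 J.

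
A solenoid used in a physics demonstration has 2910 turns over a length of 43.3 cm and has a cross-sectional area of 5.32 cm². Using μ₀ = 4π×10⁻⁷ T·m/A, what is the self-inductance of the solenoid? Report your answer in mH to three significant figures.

L ≈ 13.1 mH

A = 5.32 cm² = 5.320×10^-4 m².
For a long solenoid, L = μ₀N²A/ℓ.
L = (4π×10⁻⁷)(2910)²(5.320×10^-4)/(0.433 m) = 1.307×10^-2 H.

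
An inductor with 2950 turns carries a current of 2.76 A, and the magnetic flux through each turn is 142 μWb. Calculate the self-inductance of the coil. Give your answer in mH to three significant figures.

Self-inductance is defined by L = NΦ_B/I (flux linkage over current).
L = (2950)(1.420×10^-4 Wb)/(2.76 A) = 0.1518 H.

L ≈ 152 mH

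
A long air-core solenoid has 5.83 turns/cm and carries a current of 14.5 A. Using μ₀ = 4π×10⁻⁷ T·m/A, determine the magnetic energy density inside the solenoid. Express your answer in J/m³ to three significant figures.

u ≈ 44.9 J/m³

B = μ₀nI = (4π×10⁻⁷)(583)(14.5) = 1.062×10^-2 T.
u = B²/(2μ₀) = (1.062×10^-2)²/(2×4π×10⁻⁷) = 44.9 J/m³.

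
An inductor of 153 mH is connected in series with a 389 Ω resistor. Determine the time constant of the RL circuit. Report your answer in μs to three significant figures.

τ ≈ 393 μs

τ = L/R = (0.153 H)/(389 Ω) = 3.933×10^-4 s.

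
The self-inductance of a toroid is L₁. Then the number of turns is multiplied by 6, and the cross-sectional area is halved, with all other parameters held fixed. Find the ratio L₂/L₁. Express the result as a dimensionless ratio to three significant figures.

L₂/L₁ = 18.0

For a toroid, L ∝ μᵣN²A/R.
L₂/L₁ = (6)^2 × (0.5) = 18.0.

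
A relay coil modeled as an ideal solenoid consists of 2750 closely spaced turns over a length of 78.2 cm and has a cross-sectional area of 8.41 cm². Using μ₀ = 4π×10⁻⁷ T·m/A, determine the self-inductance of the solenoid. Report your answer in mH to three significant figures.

L ≈ 10.2 mH

A = 8.41 cm² = 8.410×10^-4 m².
For a long solenoid, L = μ₀N²A/ℓ.
L = (4π×10⁻⁷)(2750)²(8.410×10^-4)/(0.782 m) = 1.022×10^-2 H.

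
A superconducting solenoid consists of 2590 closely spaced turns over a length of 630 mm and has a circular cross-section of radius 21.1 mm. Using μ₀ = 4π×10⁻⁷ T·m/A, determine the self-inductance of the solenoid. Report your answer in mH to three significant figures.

A = πr² = π(2.110×10^-2 m)² = 1.399×10^-3 m².
For a long solenoid, L = μ₀N²A/ℓ.
L = (4π×10⁻⁷)(2590)²(1.399×10^-3)/(0.63 m) = 1.871×10^-2 H.

L ≈ 18.7 mH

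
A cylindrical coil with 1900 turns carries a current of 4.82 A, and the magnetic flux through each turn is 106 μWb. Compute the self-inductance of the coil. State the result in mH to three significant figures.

Self-inductance is defined by L = NΦ_B/I (flux linkage over current).
L = (1900)(1.060×10^-4 Wb)/(4.82 A) = 4.178×10^-2 H.

L ≈ 41.8 mH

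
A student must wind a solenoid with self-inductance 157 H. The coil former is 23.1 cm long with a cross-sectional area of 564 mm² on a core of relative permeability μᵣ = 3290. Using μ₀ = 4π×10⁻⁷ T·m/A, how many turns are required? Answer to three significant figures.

A = 564 mm² = 5.640×10^-4 m².
From L = μ₀μᵣN²A/ℓ, N = √(Lℓ / (μ₀μᵣA)).
N = √[(157)(0.231) / ((4π×10⁻⁷)(3290)×5.640×10^-4)] = √(1.555×10^7) ≈ 3943.8.

N ≈ 3940 turns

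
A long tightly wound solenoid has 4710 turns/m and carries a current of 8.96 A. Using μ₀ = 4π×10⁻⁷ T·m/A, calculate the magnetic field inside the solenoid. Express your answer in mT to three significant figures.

Inside a long solenoid, B = μ₀nI.
B = (4π×10⁻⁷)(4.710×10^3 m⁻¹)(8.96 A) = 5.303×10^-2 T.

B ≈ 53.0 mT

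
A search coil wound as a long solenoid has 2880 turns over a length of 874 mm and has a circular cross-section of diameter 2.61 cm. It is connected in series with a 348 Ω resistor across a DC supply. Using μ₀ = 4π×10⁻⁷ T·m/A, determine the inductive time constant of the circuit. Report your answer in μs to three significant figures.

A = π(d/2)² = π(1.305×10^-2 m)² = 5.350×10^-4 m².
L = μ₀N²A/ℓ = (4π×10⁻⁷)(2880)²(5.350×10^-4)/(0.874) = 6.380×10^-3 H.
τ = L/R = (6.380×10^-3)/(348) = 1.833×10^-5 s.

τ ≈ 18.3 μs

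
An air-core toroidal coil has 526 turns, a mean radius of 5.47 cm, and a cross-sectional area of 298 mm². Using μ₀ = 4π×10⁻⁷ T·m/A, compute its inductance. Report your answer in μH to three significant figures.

For a thin toroid, L = μ₀N²A/(2πR).
L = (4π×10⁻⁷)(526)²(2.980×10^-4) / (2π×5.470×10^-2 m) = 3.0146×10^-4 H.

L ≈ 301 μH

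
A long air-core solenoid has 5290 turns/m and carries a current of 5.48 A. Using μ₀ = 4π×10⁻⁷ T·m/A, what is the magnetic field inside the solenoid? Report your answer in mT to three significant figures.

Inside a long solenoid, B = μ₀nI.
B = (4π×10⁻⁷)(5.290×10^3 m⁻¹)(5.48 A) = 3.643×10^-2 T.

B ≈ 36.4 mT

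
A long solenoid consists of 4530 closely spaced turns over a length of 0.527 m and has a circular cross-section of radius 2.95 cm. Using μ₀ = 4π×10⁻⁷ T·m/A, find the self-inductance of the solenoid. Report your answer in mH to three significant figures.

L ≈ 134 mH

A = πr² = π(2.950×10^-2 m)² = 2.734×10^-3 m².
For a long solenoid, L = μ₀N²A/ℓ.
L = (4π×10⁻⁷)(4530)²(2.734×10^-3)/(0.527 m) = 0.1338 H.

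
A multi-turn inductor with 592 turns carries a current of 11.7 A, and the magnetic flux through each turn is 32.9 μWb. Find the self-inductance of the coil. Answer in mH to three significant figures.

L ≈ 1.66 mH

Self-inductance is defined by L = NΦ_B/I (flux linkage over current).
L = (592)(3.290×10^-5 Wb)/(11.7 A) = 1.6647×10^-3 H.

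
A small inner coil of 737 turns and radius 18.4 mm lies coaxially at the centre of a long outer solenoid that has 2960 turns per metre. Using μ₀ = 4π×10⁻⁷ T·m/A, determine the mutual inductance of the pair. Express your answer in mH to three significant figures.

The outer solenoid produces a uniform field B₁ = μ₀n₁I₁ across the inner coil,
so the flux linkage is N₂Φ = N₂B₁A₂ = μ₀n₁N₂A₂·I₁, giving M = μ₀n₁N₂A₂.
A₂ = πr² = π(1.840×10^-2 m)² = 1.064×10^-3 m².
M = (4π×10⁻⁷)(2960)(737)(1.064×10^-3) = 2.916×10^-3 H.

M ≈ 2.92 mH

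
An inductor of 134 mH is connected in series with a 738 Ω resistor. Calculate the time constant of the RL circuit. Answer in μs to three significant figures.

τ = L/R = (0.134 H)/(738 Ω) = 1.816×10^-4 s.

τ ≈ 182 μs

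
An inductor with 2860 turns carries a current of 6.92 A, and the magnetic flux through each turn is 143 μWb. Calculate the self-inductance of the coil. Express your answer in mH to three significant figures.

Self-inductance is defined by L = NΦ_B/I (flux linkage over current).
L = (2860)(1.430×10^-4 Wb)/(6.92 A) = 5.910×10^-2 H.

L ≈ 59.1 mH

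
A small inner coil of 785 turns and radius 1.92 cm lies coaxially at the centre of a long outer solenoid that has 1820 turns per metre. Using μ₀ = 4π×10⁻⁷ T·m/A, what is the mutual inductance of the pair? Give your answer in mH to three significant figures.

M ≈ 2.08 mH

The outer solenoid produces a uniform field B₁ = μ₀n₁I₁ across the inner coil,
so the flux linkage is N₂Φ = N₂B₁A₂ = μ₀n₁N₂A₂·I₁, giving M = μ₀n₁N₂A₂.
A₂ = πr² = π(1.920×10^-2 m)² = 1.158×10^-3 m².
M = (4π×10⁻⁷)(1820)(785)(1.158×10^-3) = 2.079×10^-3 H.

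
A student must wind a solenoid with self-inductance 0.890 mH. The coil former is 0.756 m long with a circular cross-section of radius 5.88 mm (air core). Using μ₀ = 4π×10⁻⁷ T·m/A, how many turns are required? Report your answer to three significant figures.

A = πr² = π(5.880×10^-3 m)² = 1.086×10^-4 m².
From L = μ₀N²A/ℓ, N = √(Lℓ / (μ₀A)).
N = √[(8.900×10^-4)(0.756) / ((4π×10⁻⁷)×1.086×10^-4)] = √(4.929×10^6) ≈ 2220.2.

N ≈ 2220 turns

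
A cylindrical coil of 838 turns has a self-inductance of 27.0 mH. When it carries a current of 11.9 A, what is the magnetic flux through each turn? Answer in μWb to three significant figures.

Φ_B ≈ 383 μWb

From L = NΦ_B/I, the flux per turn is Φ_B = LI/N.
Φ_B = (2.700×10^-2 H)(11.9 A)/838 = 3.834×10^-4 Wb.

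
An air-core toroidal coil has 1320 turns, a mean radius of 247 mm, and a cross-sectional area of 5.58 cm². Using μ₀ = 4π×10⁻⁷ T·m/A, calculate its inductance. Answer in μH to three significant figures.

For a thin toroid, L = μ₀N²A/(2πR).
L = (4π×10⁻⁷)(1320)²(5.580×10^-4) / (2π×0.247 m) = 7.873×10^-4 H.

L ≈ 787 μH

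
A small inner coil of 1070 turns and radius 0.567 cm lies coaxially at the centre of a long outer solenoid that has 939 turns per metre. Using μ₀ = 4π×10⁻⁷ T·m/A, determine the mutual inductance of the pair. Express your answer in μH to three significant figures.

M ≈ 128 μH

The outer solenoid produces a uniform field B₁ = μ₀n₁I₁ across the inner coil,
so the flux linkage is N₂Φ = N₂B₁A₂ = μ₀n₁N₂A₂·I₁, giving M = μ₀n₁N₂A₂.
A₂ = πr² = π(5.670×10^-3 m)² = 1.010×10^-4 m².
M = (4π×10⁻⁷)(939)(1070)(1.010×10^-4) = 1.275×10^-4 H.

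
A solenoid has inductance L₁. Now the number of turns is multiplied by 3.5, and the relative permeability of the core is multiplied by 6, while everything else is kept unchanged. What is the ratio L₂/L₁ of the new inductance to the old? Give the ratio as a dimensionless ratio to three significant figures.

For a solenoid, L ∝ μᵣN²A/ℓ.
L₂/L₁ = (3.5)^2 × (6) = 73.5.

L₂/L₁ = 73.5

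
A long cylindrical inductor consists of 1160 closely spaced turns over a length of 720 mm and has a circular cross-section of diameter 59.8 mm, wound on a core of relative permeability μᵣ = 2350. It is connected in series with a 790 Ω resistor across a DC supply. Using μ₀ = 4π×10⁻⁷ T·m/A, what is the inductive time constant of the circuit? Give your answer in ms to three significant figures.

τ ≈ 19.6 ms

A = π(d/2)² = π(2.990×10^-2 m)² = 2.809×10^-3 m².
L = μ₀μᵣN²A/ℓ = (4π×10⁻⁷)(2350)(1160)²(2.809×10^-3)/(0.72) = 15.5 H.
τ = L/R = (15.5)/(790) = 1.962×10^-2 s.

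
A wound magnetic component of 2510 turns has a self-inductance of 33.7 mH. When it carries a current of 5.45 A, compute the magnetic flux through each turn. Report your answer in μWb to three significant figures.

From L = NΦ_B/I, the flux per turn is Φ_B = LI/N.
Φ_B = (3.370×10^-2 H)(5.45 A)/2510 = 7.317×10^-5 Wb.

Φ_B ≈ 73.2 μWb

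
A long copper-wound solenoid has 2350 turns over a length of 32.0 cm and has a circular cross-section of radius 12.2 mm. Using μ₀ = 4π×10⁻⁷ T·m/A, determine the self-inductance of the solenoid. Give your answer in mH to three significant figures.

A = πr² = π(1.220×10^-2 m)² = 4.676×10^-4 m².
For a long solenoid, L = μ₀N²A/ℓ.
L = (4π×10⁻⁷)(2350)²(4.676×10^-4)/(0.32 m) = 1.014×10^-2 H.

L ≈ 10.1 mH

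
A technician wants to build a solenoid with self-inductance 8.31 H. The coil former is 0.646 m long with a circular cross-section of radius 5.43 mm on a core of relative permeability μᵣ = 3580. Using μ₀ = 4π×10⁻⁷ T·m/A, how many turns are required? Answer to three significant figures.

A = πr² = π(5.430×10^-3 m)² = 9.263×10^-5 m².
From L = μ₀μᵣN²A/ℓ, N = √(Lℓ / (μ₀μᵣA)).
N = √[(8.31)(0.646) / ((4π×10⁻⁷)(3580)×9.263×10^-5)] = √(1.288×10^7) ≈ 3589.2.

N ≈ 3590 turns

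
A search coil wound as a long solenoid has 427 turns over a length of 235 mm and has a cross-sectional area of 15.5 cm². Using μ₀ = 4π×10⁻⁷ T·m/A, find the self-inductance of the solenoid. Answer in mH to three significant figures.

L ≈ 1.51 mH

A = 15.5 cm² = 1.550×10^-3 m².
For a long solenoid, L = μ₀N²A/ℓ.
L = (4π×10⁻⁷)(427)²(1.550×10^-3)/(0.235 m) = 1.511×10^-3 H.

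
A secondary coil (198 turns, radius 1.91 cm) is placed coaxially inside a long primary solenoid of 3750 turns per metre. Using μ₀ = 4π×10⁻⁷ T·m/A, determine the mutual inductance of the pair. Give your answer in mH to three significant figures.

M ≈ 1.07 mH

The outer solenoid produces a uniform field B₁ = μ₀n₁I₁ across the inner coil,
so the flux linkage is N₂Φ = N₂B₁A₂ = μ₀n₁N₂A₂·I₁, giving M = μ₀n₁N₂A₂.
A₂ = πr² = π(1.910×10^-2 m)² = 1.146×10^-3 m².
M = (4π×10⁻⁷)(3750)(198)(1.146×10^-3) = 1.069×10^-3 H.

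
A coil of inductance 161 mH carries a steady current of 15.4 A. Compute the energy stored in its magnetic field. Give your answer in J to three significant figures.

Stored magnetic energy: U = ½LI².
U = ½(0.161 H)(15.4 A)² = 19.09 J.

U ≈ 19.1 J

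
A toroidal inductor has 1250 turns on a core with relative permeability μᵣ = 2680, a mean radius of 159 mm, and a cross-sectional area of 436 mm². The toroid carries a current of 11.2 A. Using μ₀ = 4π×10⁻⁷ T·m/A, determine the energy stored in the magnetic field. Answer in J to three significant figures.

U ≈ 144 J

L = μ₀μᵣN²A/(2πR) = (4π×10⁻⁷)(2680)(1250)²(4.360×10^-4)/(2π×0.159) = 2.297 H.
U = ½LI² = ½(2.297)(11.2)² = 144 J.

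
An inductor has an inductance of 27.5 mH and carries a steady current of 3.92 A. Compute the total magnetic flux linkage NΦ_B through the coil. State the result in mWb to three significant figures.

From L = NΦ_B/I, the flux linkage is NΦ_B = LI.
NΦ_B = (2.750×10^-2 H)(3.92 A) = 0.1078 Wb.

NΦ_B ≈ 108 mWb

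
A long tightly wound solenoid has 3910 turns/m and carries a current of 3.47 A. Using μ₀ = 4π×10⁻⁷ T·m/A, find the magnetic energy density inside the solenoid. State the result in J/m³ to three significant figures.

u ≈ 116 J/m³

B = μ₀nI = (4π×10⁻⁷)(3.910×10^3)(3.47) = 1.70497×10^-2 T.
u = B²/(2μ₀) = (1.70497×10^-2)²/(2×4π×10⁻⁷) = 115.7 J/m³.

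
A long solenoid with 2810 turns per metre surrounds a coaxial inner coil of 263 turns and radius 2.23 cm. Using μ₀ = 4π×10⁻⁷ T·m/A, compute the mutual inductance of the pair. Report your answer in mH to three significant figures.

M ≈ 1.45 mH

The outer solenoid produces a uniform field B₁ = μ₀n₁I₁ across the inner coil,
so the flux linkage is N₂Φ = N₂B₁A₂ = μ₀n₁N₂A₂·I₁, giving M = μ₀n₁N₂A₂.
A₂ = πr² = π(2.230×10^-2 m)² = 1.562×10^-3 m².
M = (4π×10⁻⁷)(2810)(263)(1.562×10^-3) = 1.451×10^-3 H.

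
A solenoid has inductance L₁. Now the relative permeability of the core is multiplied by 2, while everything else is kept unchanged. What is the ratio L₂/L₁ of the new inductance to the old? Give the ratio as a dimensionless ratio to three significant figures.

L₂/L₁ = 2.00

For a solenoid, L ∝ μᵣN²A/ℓ.
L₂/L₁ = (2) = 2.00.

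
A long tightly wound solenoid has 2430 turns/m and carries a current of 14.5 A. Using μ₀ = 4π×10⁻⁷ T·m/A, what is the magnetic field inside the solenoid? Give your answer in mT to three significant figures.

B ≈ 44.3 mT

Inside a long solenoid, B = μ₀nI.
B = (4π×10⁻⁷)(2.430×10^3 m⁻¹)(14.5 A) = 4.428×10^-2 T.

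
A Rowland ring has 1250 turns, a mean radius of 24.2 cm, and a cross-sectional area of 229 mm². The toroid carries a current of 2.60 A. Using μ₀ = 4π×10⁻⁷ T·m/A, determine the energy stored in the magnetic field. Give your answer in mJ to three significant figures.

L = μ₀N²A/(2πR) = (4π×10⁻⁷)(1250)²(2.290×10^-4)/(2π×0.242) = 2.957×10^-4 H.
U = ½LI² = ½(2.957×10^-4)(2.60)² = 9.995×10^-4 J.

U ≈ 1.00 mJ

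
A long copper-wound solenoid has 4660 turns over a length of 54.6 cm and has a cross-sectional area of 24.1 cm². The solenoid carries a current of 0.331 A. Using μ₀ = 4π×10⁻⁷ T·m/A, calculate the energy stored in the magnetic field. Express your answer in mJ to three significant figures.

U ≈ 6.60 mJ

A = 24.1 cm² = 2.410×10^-3 m².
L = μ₀N²A/ℓ = (4π×10⁻⁷)(4660)²(2.410×10^-3)/(0.546) = 0.1204 H.
U = ½LI² = ½(0.1204)(0.331)² = 6.598×10^-3 J.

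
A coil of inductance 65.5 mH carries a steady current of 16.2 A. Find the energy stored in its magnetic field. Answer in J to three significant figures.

U ≈ 8.59 J

Stored magnetic energy: U = ½LI².
U = ½(6.550×10^-2 H)(16.2 A)² = 8.5949 J.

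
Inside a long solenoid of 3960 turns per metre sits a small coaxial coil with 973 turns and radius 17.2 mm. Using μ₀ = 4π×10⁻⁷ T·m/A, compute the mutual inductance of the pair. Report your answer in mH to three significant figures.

The outer solenoid produces a uniform field B₁ = μ₀n₁I₁ across the inner coil,
so the flux linkage is N₂Φ = N₂B₁A₂ = μ₀n₁N₂A₂·I₁, giving M = μ₀n₁N₂A₂.
A₂ = πr² = π(1.720×10^-2 m)² = 9.294×10^-4 m².
M = (4π×10⁻⁷)(3960)(973)(9.294×10^-4) = 4.500×10^-3 H.

M ≈ 4.50 mH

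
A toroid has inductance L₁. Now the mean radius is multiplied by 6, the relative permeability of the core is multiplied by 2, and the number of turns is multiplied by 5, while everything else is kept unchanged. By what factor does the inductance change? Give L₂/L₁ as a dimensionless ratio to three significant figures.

For a toroid, L ∝ μᵣN²A/R.
L₂/L₁ = (6)^-1 × (2) × (5)^2 = 8.33.

L₂/L₁ = 8.33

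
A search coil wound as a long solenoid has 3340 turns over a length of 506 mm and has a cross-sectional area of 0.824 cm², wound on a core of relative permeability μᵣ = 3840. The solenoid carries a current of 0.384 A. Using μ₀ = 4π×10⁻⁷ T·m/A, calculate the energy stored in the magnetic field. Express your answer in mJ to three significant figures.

A = 0.824 cm² = 8.240×10^-5 m².
L = μ₀μᵣN²A/ℓ = (4π×10⁻⁷)(3840)(3340)²(8.240×10^-5)/(0.506) = 8.766 H.
U = ½LI² = ½(8.766)(0.384)² = 0.6463 J.

U ≈ 646 mJ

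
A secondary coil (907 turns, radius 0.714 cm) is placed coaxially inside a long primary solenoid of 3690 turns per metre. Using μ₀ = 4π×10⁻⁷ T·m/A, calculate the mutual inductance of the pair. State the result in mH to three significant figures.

The outer solenoid produces a uniform field B₁ = μ₀n₁I₁ across the inner coil,
so the flux linkage is N₂Φ = N₂B₁A₂ = μ₀n₁N₂A₂·I₁, giving M = μ₀n₁N₂A₂.
A₂ = πr² = π(7.140×10^-3 m)² = 1.602×10^-4 m².
M = (4π×10⁻⁷)(3690)(907)(1.602×10^-4) = 6.736×10^-4 H.

M ≈ 0.674 mH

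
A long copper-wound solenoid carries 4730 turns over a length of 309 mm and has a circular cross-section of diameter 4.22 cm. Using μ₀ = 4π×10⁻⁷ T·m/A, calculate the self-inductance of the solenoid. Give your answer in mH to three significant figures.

L ≈ 127 mH

A = π(d/2)² = π(2.110×10^-2 m)² = 1.399×10^-3 m².
For a long solenoid, L = μ₀N²A/ℓ.
L = (4π×10⁻⁷)(4730)²(1.399×10^-3)/(0.309 m) = 0.1273 H.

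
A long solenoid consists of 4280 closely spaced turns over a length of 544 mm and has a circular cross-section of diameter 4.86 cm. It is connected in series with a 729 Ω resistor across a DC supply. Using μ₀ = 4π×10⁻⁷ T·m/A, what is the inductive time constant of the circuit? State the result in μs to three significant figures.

τ ≈ 108 μs

A = π(d/2)² = π(2.430×10^-2 m)² = 1.855×10^-3 m².
L = μ₀N²A/ℓ = (4π×10⁻⁷)(4280)²(1.855×10^-3)/(0.544) = 7.850×10^-2 H.
τ = L/R = (7.850×10^-2)/(729) = 1.077×10^-4 s.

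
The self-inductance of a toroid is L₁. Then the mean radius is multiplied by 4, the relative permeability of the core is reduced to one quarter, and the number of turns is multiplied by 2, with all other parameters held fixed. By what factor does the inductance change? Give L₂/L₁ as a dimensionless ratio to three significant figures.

L₂/L₁ = 0.250

For a toroid, L ∝ μᵣN²A/R.
L₂/L₁ = (4)^-1 × (0.25) × (2)^2 = 0.250.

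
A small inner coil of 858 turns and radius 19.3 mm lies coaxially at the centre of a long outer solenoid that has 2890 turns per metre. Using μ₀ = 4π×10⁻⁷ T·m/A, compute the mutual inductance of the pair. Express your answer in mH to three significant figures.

M ≈ 3.65 mH

The outer solenoid produces a uniform field B₁ = μ₀n₁I₁ across the inner coil,
so the flux linkage is N₂Φ = N₂B₁A₂ = μ₀n₁N₂A₂·I₁, giving M = μ₀n₁N₂A₂.
A₂ = πr² = π(1.930×10^-2 m)² = 1.170×10^-3 m².
M = (4π×10⁻⁷)(2890)(858)(1.170×10^-3) = 3.646×10^-3 H.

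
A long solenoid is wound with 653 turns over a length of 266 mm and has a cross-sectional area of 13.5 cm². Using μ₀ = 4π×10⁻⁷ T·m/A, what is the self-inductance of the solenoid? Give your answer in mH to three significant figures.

L ≈ 2.72 mH

A = 13.5 cm² = 1.350×10^-3 m².
For a long solenoid, L = μ₀N²A/ℓ.
L = (4π×10⁻⁷)(653)²(1.350×10^-3)/(0.266 m) = 2.719×10^-3 H.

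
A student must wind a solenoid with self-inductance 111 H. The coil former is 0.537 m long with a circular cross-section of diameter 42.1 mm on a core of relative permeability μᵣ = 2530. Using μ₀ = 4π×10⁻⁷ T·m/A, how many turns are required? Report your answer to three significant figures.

A = π(d/2)² = π(2.105×10^-2 m)² = 1.392×10^-3 m².
From L = μ₀μᵣN²A/ℓ, N = √(Lℓ / (μ₀μᵣA)).
N = √[(111)(0.537) / ((4π×10⁻⁷)(2530)×1.392×10^-3)] = √(1.347×10^7) ≈ 3669.9.

N ≈ 3670 turns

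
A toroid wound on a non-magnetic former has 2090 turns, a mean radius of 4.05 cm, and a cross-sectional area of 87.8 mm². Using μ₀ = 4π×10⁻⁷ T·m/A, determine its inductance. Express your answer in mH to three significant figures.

For a thin toroid, L = μ₀N²A/(2πR).
L = (4π×10⁻⁷)(2090)²(8.780×10^-5) / (2π×4.050×10^-2 m) = 1.894×10^-3 H.

L ≈ 1.89 mH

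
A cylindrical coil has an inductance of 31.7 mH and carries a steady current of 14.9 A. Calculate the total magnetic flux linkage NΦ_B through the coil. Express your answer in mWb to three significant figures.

NΦ_B ≈ 472 mWb

From L = NΦ_B/I, the flux linkage is NΦ_B = LI.
NΦ_B = (3.170×10^-2 H)(14.9 A) = 0.4723 Wb.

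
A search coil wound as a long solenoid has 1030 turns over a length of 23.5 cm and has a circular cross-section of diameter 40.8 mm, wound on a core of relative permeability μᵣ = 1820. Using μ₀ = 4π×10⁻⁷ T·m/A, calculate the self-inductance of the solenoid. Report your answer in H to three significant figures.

L ≈ 13.5 H

A = π(d/2)² = π(2.040×10^-2 m)² = 1.307×10^-3 m².
For a long solenoid, L = μ₀μᵣN²A/ℓ.
L = (4π×10⁻⁷)(1820)(1030)²(1.307×10^-3)/(0.235 m) = 13.5 H.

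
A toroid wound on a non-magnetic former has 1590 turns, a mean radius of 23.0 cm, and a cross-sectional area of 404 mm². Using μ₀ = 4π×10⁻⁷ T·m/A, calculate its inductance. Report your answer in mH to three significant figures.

For a thin toroid, L = μ₀N²A/(2πR).
L = (4π×10⁻⁷)(1590)²(4.040×10^-4) / (2π×0.23 m) = 8.881×10^-4 H.

L ≈ 0.888 mH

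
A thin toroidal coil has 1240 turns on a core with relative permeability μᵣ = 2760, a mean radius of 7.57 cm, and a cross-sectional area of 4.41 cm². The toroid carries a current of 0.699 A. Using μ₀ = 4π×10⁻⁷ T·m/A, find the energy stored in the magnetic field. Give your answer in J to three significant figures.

U ≈ 1.21 J

L = μ₀μᵣN²A/(2πR) = (4π×10⁻⁷)(2760)(1240)²(4.410×10^-4)/(2π×7.570×10^-2) = 4.9445 H.
U = ½LI² = ½(4.9445)(0.699)² = 1.208 J.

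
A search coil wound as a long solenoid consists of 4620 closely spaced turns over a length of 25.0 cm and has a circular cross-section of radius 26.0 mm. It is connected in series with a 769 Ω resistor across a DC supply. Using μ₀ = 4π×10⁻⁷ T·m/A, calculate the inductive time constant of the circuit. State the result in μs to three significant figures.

τ ≈ 296 μs

A = πr² = π(2.600×10^-2 m)² = 2.124×10^-3 m².
L = μ₀N²A/ℓ = (4π×10⁻⁷)(4620)²(2.124×10^-3)/(0.25) = 0.2279 H.
τ = L/R = (0.2279)/(769) = 2.963×10^-4 s.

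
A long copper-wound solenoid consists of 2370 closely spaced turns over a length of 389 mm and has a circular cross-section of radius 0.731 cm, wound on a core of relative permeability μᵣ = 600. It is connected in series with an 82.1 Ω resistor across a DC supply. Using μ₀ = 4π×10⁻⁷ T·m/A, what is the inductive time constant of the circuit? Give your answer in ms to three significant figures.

A = πr² = π(7.310×10^-3 m)² = 1.679×10^-4 m².
L = μ₀μᵣN²A/ℓ = (4π×10⁻⁷)(600)(2370)²(1.679×10^-4)/(0.389) = 1.828 H.
τ = L/R = (1.828)/(82.1) = 2.226×10^-2 s.

τ ≈ 22.3 ms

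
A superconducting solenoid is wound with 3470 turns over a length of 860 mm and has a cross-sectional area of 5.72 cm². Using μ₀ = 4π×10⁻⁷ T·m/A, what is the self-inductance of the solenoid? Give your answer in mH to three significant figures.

L ≈ 10.1 mH

A = 5.72 cm² = 5.720×10^-4 m².
For a long solenoid, L = μ₀N²A/ℓ.
L = (4π×10⁻⁷)(3470)²(5.720×10^-4)/(0.86 m) = 1.006×10^-2 H.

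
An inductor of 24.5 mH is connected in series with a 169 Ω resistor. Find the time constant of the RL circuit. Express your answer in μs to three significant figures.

τ ≈ 145 μs

τ = L/R = (2.450×10^-2 H)/(169 Ω) = 1.450×10^-4 s.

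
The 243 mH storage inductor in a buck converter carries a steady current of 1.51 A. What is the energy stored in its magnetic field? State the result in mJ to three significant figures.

U ≈ 277 mJ

Stored magnetic energy: U = ½LI².
U = ½(0.243 H)(1.51 A)² = 0.277 J.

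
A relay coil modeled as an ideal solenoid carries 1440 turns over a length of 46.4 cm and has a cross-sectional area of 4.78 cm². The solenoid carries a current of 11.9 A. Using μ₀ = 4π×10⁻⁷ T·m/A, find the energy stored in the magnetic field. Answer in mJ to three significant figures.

A = 4.78 cm² = 4.780×10^-4 m².
L = μ₀N²A/ℓ = (4π×10⁻⁷)(1440)²(4.780×10^-4)/(0.464) = 2.684×10^-3 H.
U = ½LI² = ½(2.684×10^-3)(11.9)² = 0.1901 J.

U ≈ 190 mJ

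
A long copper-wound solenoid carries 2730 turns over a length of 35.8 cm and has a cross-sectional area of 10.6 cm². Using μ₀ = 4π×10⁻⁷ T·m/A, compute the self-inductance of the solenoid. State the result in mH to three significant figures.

A = 10.6 cm² = 1.060×10^-3 m².
For a long solenoid, L = μ₀N²A/ℓ.
L = (4π×10⁻⁷)(2730)²(1.060×10^-3)/(0.358 m) = 2.773×10^-2 H.

L ≈ 27.7 mH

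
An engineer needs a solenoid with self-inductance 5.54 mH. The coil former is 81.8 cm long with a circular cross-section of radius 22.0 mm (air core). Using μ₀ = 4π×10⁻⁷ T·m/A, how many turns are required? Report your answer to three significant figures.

N ≈ 1540 turns

A = πr² = π(2.200×10^-2 m)² = 1.521×10^-3 m².
From L = μ₀N²A/ℓ, N = √(Lℓ / (μ₀A)).
N = √[(5.540×10^-3)(0.818) / ((4π×10⁻⁷)×1.521×10^-3)] = √(2.372×10^6) ≈ 1540.0.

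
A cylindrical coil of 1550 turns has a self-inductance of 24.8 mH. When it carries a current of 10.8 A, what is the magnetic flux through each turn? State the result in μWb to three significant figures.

From L = NΦ_B/I, the flux per turn is Φ_B = LI/N.
Φ_B = (2.480×10^-2 H)(10.8 A)/1550 = 1.728×10^-4 Wb.

Φ_B ≈ 173 μWb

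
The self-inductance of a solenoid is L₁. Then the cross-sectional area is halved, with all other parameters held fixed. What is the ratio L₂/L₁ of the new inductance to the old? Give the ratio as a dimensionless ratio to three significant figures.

L₂/L₁ = 0.500

For a solenoid, L ∝ μᵣN²A/ℓ.
L₂/L₁ = (0.5) = 0.500.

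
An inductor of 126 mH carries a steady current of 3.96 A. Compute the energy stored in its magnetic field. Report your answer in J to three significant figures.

U ≈ 0.988 J

Stored magnetic energy: U = ½LI².
U = ½(0.126 H)(3.96 A)² = 0.9879 J.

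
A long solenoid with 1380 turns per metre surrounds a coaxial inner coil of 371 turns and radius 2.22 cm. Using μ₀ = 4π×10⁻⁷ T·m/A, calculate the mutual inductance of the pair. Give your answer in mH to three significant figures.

The outer solenoid produces a uniform field B₁ = μ₀n₁I₁ across the inner coil,
so the flux linkage is N₂Φ = N₂B₁A₂ = μ₀n₁N₂A₂·I₁, giving M = μ₀n₁N₂A₂.
A₂ = πr² = π(2.220×10^-2 m)² = 1.548×10^-3 m².
M = (4π×10⁻⁷)(1380)(371)(1.548×10^-3) = 9.961×10^-4 H.

M ≈ 0.996 mH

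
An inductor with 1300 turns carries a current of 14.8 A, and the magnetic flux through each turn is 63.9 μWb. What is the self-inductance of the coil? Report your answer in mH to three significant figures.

L ≈ 5.61 mH

Self-inductance is defined by L = NΦ_B/I (flux linkage over current).
L = (1300)(6.390×10^-5 Wb)/(14.8 A) = 5.613×10^-3 H.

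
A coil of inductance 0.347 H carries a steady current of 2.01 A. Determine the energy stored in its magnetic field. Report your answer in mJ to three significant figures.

U ≈ 701 mJ

Stored magnetic energy: U = ½LI².
U = ½(0.347 H)(2.01 A)² = 0.701 J.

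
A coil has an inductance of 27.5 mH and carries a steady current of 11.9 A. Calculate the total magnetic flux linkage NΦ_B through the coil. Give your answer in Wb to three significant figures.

From L = NΦ_B/I, the flux linkage is NΦ_B = LI.
NΦ_B = (2.750×10^-2 H)(11.9 A) = 0.3272 Wb.

NΦ_B ≈ 0.327 Wb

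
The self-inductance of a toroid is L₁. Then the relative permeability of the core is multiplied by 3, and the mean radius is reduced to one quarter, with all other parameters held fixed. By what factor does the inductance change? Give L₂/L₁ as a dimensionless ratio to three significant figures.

For a toroid, L ∝ μᵣN²A/R.
L₂/L₁ = (3) × (0.25)^-1 = 12.0.

L₂/L₁ = 12.0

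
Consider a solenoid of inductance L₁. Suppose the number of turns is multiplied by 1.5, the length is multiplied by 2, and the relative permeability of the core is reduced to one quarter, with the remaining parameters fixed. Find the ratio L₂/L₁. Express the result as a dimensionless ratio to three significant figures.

L₂/L₁ = 0.281

For a solenoid, L ∝ μᵣN²A/ℓ.
L₂/L₁ = (1.5)^2 × (2)^-1 × (0.25) = 0.281.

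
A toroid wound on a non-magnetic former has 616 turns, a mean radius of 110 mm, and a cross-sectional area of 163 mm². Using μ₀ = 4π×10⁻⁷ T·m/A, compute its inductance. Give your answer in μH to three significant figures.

L ≈ 112 μH

For a thin toroid, L = μ₀N²A/(2πR).
L = (4π×10⁻⁷)(616)²(1.630×10^-4) / (2π×0.11 m) = 1.1246×10^-4 H.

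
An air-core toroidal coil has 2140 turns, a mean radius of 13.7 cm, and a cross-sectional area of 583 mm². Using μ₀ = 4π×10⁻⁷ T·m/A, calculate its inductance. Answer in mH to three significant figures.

L ≈ 3.90 mH

For a thin toroid, L = μ₀N²A/(2πR).
L = (4π×10⁻⁷)(2140)²(5.830×10^-4) / (2π×0.137 m) = 3.898×10^-3 H.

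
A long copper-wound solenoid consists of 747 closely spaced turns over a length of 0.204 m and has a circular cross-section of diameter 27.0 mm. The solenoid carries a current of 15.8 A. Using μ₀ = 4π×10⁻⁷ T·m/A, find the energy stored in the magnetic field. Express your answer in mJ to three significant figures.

U ≈ 246 mJ

A = π(d/2)² = π(1.350×10^-2 m)² = 5.726×10^-4 m².
L = μ₀N²A/ℓ = (4π×10⁻⁷)(747)²(5.726×10^-4)/(0.204) = 1.968×10^-3 H.
U = ½LI² = ½(1.968×10^-3)(15.8)² = 0.2457 J.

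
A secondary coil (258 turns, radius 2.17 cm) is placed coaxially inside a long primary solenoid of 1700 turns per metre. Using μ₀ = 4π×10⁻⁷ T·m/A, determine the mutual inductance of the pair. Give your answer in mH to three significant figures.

The outer solenoid produces a uniform field B₁ = μ₀n₁I₁ across the inner coil,
so the flux linkage is N₂Φ = N₂B₁A₂ = μ₀n₁N₂A₂·I₁, giving M = μ₀n₁N₂A₂.
A₂ = πr² = π(2.170×10^-2 m)² = 1.479×10^-3 m².
M = (4π×10⁻⁷)(1700)(258)(1.479×10^-3) = 8.154×10^-4 H.

M ≈ 0.815 mH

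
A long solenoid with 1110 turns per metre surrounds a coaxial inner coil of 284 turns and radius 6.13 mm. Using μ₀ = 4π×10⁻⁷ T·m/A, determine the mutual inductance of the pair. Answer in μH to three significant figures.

M ≈ 46.8 μH

The outer solenoid produces a uniform field B₁ = μ₀n₁I₁ across the inner coil,
so the flux linkage is N₂Φ = N₂B₁A₂ = μ₀n₁N₂A₂·I₁, giving M = μ₀n₁N₂A₂.
A₂ = πr² = π(6.130×10^-3 m)² = 1.181×10^-4 m².
M = (4π×10⁻⁷)(1110)(284)(1.181×10^-4) = 4.677×10^-5 H.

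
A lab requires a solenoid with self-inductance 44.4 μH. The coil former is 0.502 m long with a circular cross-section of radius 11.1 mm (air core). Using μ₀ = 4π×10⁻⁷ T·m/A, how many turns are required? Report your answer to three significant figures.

A = πr² = π(1.110×10^-2 m)² = 3.871×10^-4 m².
From L = μ₀N²A/ℓ, N = √(Lℓ / (μ₀A)).
N = √[(4.440×10^-5)(0.502) / ((4π×10⁻⁷)×3.871×10^-4)] = √(4.582×10^4) ≈ 214.1.

N ≈ 214 turns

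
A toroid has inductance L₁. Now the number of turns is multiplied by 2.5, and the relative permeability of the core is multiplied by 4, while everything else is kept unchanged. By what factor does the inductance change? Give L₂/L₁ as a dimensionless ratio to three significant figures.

For a toroid, L ∝ μᵣN²A/R.
L₂/L₁ = (2.5)^2 × (4) = 25.0.

L₂/L₁ = 25.0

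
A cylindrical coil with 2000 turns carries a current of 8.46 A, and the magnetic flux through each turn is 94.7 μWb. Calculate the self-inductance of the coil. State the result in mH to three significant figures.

Self-inductance is defined by L = NΦ_B/I (flux linkage over current).
L = (2000)(9.470×10^-5 Wb)/(8.46 A) = 2.239×10^-2 H.

L ≈ 22.4 mH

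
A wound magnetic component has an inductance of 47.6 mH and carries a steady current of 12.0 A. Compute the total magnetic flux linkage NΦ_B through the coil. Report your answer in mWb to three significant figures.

NΦ_B ≈ 571 mWb

From L = NΦ_B/I, the flux linkage is NΦ_B = LI.
NΦ_B = (4.760×10^-2 H)(12.0 A) = 0.5712 Wb.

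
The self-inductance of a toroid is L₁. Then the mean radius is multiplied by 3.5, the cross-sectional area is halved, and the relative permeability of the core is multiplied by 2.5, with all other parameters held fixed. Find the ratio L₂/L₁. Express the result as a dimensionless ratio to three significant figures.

L₂/L₁ = 0.357

For a toroid, L ∝ μᵣN²A/R.
L₂/L₁ = (3.5)^-1 × (0.5) × (2.5) = 0.357.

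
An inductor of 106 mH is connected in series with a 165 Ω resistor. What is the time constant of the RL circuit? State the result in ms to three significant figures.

τ = L/R = (0.106 H)/(165 Ω) = 6.424×10^-4 s.

τ ≈ 0.642 ms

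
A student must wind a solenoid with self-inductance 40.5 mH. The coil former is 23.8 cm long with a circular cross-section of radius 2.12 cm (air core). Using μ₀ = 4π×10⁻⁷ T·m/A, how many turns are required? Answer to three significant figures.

N ≈ 2330 turns

A = πr² = π(2.120×10^-2 m)² = 1.412×10^-3 m².
From L = μ₀N²A/ℓ, N = √(Lℓ / (μ₀A)).
N = √[(4.050×10^-2)(0.238) / ((4π×10⁻⁷)×1.412×10^-3)] = √(5.433×10^6) ≈ 2330.8.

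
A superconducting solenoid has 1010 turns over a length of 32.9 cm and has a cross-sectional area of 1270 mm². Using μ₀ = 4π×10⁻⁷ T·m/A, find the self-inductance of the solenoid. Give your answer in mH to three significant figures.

A = 1270 mm² = 1.270×10^-3 m².
For a long solenoid, L = μ₀N²A/ℓ.
L = (4π×10⁻⁷)(1010)²(1.270×10^-3)/(0.329 m) = 4.948×10^-3 H.

L ≈ 4.95 mH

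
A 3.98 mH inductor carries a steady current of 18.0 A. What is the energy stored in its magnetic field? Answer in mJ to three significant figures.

Stored magnetic energy: U = ½LI².
U = ½(3.980×10^-3 H)(18.0 A)² = 0.6448 J.

U ≈ 645 mJ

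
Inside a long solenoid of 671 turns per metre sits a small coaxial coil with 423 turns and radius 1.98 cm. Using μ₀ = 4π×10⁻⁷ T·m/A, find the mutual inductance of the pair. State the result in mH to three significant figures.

The outer solenoid produces a uniform field B₁ = μ₀n₁I₁ across the inner coil,
so the flux linkage is N₂Φ = N₂B₁A₂ = μ₀n₁N₂A₂·I₁, giving M = μ₀n₁N₂A₂.
A₂ = πr² = π(1.980×10^-2 m)² = 1.232×10^-3 m².
M = (4π×10⁻⁷)(671)(423)(1.232×10^-3) = 4.393×10^-4 H.

M ≈ 0.439 mH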